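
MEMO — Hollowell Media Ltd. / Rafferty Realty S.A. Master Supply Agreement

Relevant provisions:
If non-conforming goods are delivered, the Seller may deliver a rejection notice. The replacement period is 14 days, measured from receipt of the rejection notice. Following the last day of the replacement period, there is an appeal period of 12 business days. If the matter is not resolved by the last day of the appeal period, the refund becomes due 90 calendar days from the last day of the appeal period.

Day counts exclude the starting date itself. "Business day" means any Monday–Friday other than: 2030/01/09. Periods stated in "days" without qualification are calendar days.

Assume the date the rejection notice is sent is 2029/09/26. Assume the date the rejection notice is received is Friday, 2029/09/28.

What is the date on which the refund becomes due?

The last day of the replacement period: 2029/09/28 + 14 days = 2029/10/12.
From Friday, 2029/10/12, 12 business days (Oct 15, Oct 16, Oct 17, Oct 18, …, Oct 26, Oct 29, Oct 30, skipping weekends) brings us to Tuesday, 2029/10/30, which is the last day of the appeal period.
Adding 90 calendar days to 2029/10/30 gives 2030/01/28, which is the date on which the refund becomes due.

2030/01/28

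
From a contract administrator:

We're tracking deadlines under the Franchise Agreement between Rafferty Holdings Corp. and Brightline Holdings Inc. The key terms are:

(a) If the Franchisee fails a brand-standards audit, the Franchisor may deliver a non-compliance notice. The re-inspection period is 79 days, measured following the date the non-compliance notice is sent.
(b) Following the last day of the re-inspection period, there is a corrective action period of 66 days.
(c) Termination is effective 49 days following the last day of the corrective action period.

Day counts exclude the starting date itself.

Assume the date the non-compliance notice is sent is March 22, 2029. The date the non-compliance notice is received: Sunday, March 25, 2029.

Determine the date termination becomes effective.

Adding 79 calendar days to March 22, 2029 gives June 9, 2029, which is the last day of the re-inspection period.
The last day of the corrective action period: June 9, 2029 + 66 days = August 14, 2029.
The date termination becomes effective: 49 calendar days after August 14, 2029 is October 2, 2029.

October 2, 2029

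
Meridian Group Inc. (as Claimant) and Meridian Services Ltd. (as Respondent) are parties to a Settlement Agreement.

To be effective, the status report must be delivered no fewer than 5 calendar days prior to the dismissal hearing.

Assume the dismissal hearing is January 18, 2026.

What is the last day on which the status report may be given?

January 18, 2026 minus 5 days is January 13, 2026.

January 13, 2026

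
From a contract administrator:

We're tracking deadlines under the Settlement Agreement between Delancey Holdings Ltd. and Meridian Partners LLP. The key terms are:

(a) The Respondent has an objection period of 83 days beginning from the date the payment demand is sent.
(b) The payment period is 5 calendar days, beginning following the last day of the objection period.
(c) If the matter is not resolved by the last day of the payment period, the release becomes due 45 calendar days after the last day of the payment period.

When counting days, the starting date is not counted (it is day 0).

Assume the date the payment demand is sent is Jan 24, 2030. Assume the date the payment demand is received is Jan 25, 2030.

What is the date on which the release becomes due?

Adding 83 calendar days to Jan 24, 2030 gives Apr 17, 2030, which is the last day of the objection period.
Adding 5 calendar days to Apr 17, 2030 gives Apr 22, 2030, which is the last day of the payment period.
The date on which the release becomes due: 45 calendar days after Apr 22, 2030 is Jun 6, 2030.

Jun 6, 2030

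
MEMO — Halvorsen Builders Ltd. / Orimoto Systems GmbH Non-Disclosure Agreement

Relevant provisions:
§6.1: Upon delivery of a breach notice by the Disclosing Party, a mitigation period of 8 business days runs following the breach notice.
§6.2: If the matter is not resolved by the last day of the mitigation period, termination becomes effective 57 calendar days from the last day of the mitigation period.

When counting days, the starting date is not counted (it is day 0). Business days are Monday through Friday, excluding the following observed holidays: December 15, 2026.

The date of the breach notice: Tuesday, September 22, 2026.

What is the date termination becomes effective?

From Tuesday, September 22, 2026, 8 business days (Sep 23, Sep 24, Sep 25, Sep 28, Sep 29, Sep 30, Oct 1, Oct 2, skipping weekends) brings us to Friday, October 2, 2026, which is the last day of the mitigation period.
The date termination becomes effective: 57 calendar days after October 2, 2026 is November 28, 2026.

November 28, 2026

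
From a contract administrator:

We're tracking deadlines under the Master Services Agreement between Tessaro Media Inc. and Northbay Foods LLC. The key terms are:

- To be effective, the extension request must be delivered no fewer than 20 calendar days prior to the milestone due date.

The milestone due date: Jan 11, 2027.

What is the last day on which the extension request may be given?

Dec 22, 2026

Jan 11, 2027 minus 20 days is Dec 22, 2026.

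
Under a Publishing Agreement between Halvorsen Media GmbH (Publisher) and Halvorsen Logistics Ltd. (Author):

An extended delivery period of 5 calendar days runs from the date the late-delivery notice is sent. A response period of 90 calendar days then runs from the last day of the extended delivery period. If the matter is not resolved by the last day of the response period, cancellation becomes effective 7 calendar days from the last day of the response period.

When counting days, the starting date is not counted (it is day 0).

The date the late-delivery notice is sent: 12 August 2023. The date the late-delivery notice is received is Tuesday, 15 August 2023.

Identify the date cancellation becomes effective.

Adding 5 calendar days to 12 August 2023 gives 17 August 2023, which is the last day of the extended delivery period.
The last day of the response period: 90 calendar days after 17 August 2023 is 15 November 2023.
Adding 7 calendar days to 15 November 2023 gives 22 November 2023, which is the date cancellation becomes effective.

22 November 2023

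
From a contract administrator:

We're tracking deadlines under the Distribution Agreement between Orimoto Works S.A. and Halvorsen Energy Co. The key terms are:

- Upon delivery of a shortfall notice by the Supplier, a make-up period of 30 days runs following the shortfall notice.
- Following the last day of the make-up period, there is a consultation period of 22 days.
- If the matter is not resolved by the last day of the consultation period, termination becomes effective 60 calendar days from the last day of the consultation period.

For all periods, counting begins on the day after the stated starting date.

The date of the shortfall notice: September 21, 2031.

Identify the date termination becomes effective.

Adding 30 calendar days to September 21, 2031 gives October 21, 2031, which is the last day of the make-up period.
Adding 22 calendar days to October 21, 2031 gives November 12, 2031, which is the last day of the consultation period.
The date termination becomes effective: 60 calendar days after November 12, 2031 is January 11, 2032.

January 11, 2032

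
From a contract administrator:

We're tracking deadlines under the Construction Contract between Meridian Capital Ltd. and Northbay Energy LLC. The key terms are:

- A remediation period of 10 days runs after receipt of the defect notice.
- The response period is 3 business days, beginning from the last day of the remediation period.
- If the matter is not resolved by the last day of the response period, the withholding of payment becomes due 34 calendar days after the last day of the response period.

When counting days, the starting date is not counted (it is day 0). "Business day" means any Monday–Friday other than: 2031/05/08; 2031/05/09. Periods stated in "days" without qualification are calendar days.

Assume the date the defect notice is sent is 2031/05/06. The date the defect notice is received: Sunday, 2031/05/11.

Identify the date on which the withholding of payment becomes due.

Adding 10 calendar days to 2031/05/11 gives 2031/05/21, which is the last day of the remediation period.
The last day of the response period: 3 business days after Wednesday, 2031/05/21, skipping weekends — May 22, May 23, May 26 — lands on Monday, 2031/05/26.
Adding 34 calendar days to 2031/05/26 gives 2031/06/29, which is the date on which the withholding of payment becomes due.

2031/06/29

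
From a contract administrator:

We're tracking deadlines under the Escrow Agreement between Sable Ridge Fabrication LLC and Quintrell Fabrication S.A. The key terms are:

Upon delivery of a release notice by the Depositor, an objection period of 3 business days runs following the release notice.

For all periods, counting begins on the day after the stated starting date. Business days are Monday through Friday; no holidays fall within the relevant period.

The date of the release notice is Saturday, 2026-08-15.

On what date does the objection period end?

2026-08-19

The last day of the objection period: counting 3 business days from Saturday, 2026-08-15 (Aug 17, Aug 18, Aug 19, skipping weekends) reaches Wednesday, 2026-08-19.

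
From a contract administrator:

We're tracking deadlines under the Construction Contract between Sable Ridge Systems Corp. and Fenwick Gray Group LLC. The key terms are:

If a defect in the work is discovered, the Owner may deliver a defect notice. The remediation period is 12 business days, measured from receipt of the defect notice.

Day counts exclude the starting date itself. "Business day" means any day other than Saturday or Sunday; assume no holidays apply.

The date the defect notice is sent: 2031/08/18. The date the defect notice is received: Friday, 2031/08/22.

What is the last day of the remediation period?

The last day of the remediation period: 12 business days after Friday, 2031/08/22, skipping weekends — Aug 25, Aug 26, Aug 27, Aug 28, …, Sep 5, Sep 8, Sep 9 — lands on Tuesday, 2031/09/09.

2031/09/09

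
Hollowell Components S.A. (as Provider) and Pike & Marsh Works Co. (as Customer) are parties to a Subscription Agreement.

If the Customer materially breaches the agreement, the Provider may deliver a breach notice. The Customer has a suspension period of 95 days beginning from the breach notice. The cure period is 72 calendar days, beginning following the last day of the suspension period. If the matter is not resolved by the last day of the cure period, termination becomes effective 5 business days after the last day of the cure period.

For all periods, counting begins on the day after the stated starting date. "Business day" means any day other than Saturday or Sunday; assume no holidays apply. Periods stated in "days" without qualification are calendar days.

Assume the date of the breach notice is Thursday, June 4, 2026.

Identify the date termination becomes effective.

The last day of the suspension period: 95 calendar days after June 4, 2026 is September 7, 2026.
The last day of the cure period: September 7, 2026 + 72 days = November 18, 2026.
The date termination becomes effective: 5 business days after Wednesday, November 18, 2026, skipping weekends — Nov 19, Nov 20, Nov 23, Nov 24, Nov 25 — lands on Wednesday, November 25, 2026.

November 25, 2026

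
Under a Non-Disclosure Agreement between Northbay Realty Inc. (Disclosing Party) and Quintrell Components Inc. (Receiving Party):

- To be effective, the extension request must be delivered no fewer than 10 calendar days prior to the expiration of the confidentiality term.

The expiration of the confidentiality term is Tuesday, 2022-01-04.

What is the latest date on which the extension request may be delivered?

Counting back 10 calendar days from 2022-01-04 gives 2021-12-25.

2021-12-25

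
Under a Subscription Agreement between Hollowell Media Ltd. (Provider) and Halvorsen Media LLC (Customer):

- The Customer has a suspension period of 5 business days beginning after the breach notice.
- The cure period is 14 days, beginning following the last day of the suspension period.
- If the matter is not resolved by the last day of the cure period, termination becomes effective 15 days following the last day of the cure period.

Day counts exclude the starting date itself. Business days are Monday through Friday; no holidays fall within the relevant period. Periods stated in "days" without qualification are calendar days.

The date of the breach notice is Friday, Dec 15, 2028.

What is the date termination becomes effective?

Jan 20, 2029

From Friday, Dec 15, 2028, 5 business days (Dec 18, Dec 19, Dec 20, Dec 21, Dec 22, skipping weekends) brings us to Friday, Dec 22, 2028, which is the last day of the suspension period.
The last day of the cure period: 14 calendar days after Dec 22, 2028 is Jan 5, 2029.
The date termination becomes effective: Jan 5, 2029 + 15 days = Jan 20, 2029.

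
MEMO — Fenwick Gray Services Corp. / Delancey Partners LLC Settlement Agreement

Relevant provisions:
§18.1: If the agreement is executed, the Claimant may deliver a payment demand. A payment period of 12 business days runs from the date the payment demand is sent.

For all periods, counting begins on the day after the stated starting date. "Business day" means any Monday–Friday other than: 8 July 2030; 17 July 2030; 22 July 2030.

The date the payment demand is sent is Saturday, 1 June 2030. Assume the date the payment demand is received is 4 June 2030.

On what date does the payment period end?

18 June 2030

From Saturday, 1 June 2030, 12 business days (Jun 3, Jun 4, Jun 5, Jun 6, …, Jun 14, Jun 17, Jun 18, skipping weekends) brings us to Tuesday, 18 June 2030, which is the last day of the payment period.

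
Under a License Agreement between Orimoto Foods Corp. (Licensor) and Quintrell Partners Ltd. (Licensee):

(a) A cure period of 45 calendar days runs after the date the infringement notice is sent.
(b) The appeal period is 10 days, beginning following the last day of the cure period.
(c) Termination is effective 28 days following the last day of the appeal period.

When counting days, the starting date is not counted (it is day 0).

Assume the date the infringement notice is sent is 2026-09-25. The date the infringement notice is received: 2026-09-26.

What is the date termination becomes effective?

The last day of the cure period: 45 calendar days after 2026-09-25 is 2026-11-09.
The last day of the appeal period: 10 calendar days after 2026-11-09 is 2026-11-19.
The date termination becomes effective: 2026-11-19 + 28 days = 2026-12-17.

2026-12-17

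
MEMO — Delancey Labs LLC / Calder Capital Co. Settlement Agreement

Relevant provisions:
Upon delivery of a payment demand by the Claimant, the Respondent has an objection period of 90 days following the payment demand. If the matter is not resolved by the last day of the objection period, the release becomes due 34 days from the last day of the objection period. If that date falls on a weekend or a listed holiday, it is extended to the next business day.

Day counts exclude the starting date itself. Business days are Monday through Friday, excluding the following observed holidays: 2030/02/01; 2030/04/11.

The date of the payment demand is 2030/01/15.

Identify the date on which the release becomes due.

Adding 90 calendar days to 2030/01/15 gives 2030/04/15, which is the last day of the objection period.
The date on which the release becomes due: 34 calendar days after 2030/04/15 is 2030/05/19. That falls on a Sunday, so it rolls to the next business day, Monday, 2030/05/20.

2030/05/20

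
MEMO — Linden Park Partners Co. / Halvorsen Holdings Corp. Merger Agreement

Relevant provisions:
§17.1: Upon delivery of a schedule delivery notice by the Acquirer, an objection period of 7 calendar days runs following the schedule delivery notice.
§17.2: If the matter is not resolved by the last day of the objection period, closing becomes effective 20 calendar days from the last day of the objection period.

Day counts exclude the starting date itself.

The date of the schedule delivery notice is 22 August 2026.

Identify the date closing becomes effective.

The last day of the objection period: 7 calendar days after 22 August 2026 is 29 August 2026.
The date closing becomes effective: 20 calendar days after 29 August 2026 is 18 September 2026.

18 September 2026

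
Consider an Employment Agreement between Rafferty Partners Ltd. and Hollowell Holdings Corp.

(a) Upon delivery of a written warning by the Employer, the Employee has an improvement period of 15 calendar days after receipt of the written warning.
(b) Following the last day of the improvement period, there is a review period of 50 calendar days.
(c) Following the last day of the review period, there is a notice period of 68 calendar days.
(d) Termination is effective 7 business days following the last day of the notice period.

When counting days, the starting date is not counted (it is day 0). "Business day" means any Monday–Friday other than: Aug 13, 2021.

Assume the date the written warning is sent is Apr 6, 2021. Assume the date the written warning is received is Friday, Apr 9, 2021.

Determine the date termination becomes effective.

The last day of the improvement period: 15 calendar days after Apr 9, 2021 is Apr 24, 2021.
The last day of the review period: 50 calendar days after Apr 24, 2021 is Jun 13, 2021.
The last day of the notice period: Jun 13, 2021 + 68 days = Aug 20, 2021.
From Friday, Aug 20, 2021, 7 business days (Aug 23, Aug 24, Aug 25, Aug 26, Aug 27, Aug 30, Aug 31, skipping weekends) brings us to Tuesday, Aug 31, 2021, which is the date termination becomes effective.

Aug 31, 2021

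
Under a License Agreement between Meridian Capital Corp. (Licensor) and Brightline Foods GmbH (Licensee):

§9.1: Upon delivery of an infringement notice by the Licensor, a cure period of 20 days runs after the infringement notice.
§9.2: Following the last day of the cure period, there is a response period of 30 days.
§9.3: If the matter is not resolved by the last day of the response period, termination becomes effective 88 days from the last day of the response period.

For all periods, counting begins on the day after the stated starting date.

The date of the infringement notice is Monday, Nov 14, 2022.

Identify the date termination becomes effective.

The last day of the cure period: Nov 14, 2022 + 20 days = Dec 4, 2022.
The last day of the response period: Dec 4, 2022 + 30 days = Jan 3, 2023.
The date termination becomes effective: Jan 3, 2023 + 88 days = Apr 1, 2023.

Apr 1, 2023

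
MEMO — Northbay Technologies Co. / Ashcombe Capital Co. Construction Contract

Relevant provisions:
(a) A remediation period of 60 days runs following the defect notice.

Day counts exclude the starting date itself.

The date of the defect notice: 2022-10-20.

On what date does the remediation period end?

Adding 60 calendar days to 2022-10-20 gives 2022-12-19, which is the last day of the remediation period.

2022-12-19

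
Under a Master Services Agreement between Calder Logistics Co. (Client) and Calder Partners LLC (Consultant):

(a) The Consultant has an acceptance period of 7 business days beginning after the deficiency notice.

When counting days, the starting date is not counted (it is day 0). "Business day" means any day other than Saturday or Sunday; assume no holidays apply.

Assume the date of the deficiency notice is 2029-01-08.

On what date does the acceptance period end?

The last day of the acceptance period: 7 business days after Monday, 2029-01-08, skipping weekends — Jan 9, Jan 10, Jan 11, Jan 12, Jan 15, Jan 16, Jan 17 — lands on Wednesday, 2029-01-17.

2029-01-17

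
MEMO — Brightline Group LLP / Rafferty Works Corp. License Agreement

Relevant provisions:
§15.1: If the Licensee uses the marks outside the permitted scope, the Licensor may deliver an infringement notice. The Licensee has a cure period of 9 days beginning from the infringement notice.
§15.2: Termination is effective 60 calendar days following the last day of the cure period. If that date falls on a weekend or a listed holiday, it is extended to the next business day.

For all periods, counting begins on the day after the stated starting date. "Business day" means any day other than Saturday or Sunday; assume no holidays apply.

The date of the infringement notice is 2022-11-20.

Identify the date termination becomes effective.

The last day of the cure period: 2022-11-20 + 9 days = 2022-11-29.
The date termination becomes effective: 2022-11-29 + 60 days = 2023-01-28. That falls on a Saturday, so it rolls to the next business day, Monday, 2023-01-30.

2023-01-30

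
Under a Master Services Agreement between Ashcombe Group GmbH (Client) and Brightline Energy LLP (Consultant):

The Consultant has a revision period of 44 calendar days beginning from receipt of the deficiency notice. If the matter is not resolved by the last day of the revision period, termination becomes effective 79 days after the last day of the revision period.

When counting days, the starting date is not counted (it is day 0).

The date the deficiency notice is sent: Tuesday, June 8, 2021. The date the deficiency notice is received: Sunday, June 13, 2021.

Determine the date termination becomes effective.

Adding 44 calendar days to June 13, 2021 gives July 27, 2021, which is the last day of the revision period.
Adding 79 calendar days to July 27, 2021 gives October 14, 2021, which is the date termination becomes effective.

October 14, 2021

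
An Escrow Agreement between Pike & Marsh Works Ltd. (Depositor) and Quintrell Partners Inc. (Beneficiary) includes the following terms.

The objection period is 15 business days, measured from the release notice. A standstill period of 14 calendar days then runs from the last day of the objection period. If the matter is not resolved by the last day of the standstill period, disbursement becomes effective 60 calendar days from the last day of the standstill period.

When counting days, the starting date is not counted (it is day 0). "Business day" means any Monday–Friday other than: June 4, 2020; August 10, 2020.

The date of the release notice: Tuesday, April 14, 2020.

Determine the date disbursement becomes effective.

July 18, 2020

The last day of the objection period: counting 15 business days from Tuesday, April 14, 2020 (Apr 15, Apr 16, Apr 17, Apr 20, …, May 1, May 4, May 5, skipping weekends) reaches Tuesday, May 5, 2020.
Adding 14 calendar days to May 5, 2020 gives May 19, 2020, which is the last day of the standstill period.
The date disbursement becomes effective: 60 calendar days after May 19, 2020 is July 18, 2020.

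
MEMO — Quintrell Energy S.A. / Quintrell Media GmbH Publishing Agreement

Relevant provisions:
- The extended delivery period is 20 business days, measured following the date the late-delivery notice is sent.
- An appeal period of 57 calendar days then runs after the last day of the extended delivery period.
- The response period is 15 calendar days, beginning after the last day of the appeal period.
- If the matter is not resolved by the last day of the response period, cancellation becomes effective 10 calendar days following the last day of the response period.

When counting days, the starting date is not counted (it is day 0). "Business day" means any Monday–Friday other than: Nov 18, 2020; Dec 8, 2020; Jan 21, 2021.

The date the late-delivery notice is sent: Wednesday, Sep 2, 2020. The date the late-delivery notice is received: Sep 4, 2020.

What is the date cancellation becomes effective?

Dec 21, 2020

The last day of the extended delivery period: counting 20 business days from Wednesday, Sep 2, 2020 (Sep 3, Sep 4, Sep 7, Sep 8, …, Sep 28, Sep 29, Sep 30, skipping weekends) reaches Wednesday, Sep 30, 2020.
The last day of the appeal period: Sep 30, 2020 + 57 days = Nov 26, 2020.
Adding 15 calendar days to Nov 26, 2020 gives Dec 11, 2020, which is the last day of the response period.
The date cancellation becomes effective: 10 calendar days after Dec 11, 2020 is Dec 21, 2020.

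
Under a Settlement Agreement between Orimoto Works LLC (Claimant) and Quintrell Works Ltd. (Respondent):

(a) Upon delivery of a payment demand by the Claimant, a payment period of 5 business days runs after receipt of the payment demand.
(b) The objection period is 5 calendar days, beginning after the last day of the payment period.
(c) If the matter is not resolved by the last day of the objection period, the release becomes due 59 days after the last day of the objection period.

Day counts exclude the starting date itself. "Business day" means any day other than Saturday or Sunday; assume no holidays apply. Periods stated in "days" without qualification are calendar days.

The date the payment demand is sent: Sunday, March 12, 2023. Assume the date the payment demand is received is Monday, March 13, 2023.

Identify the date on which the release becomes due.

May 23, 2023

The last day of the payment period: counting 5 business days from Monday, March 13, 2023 (Mar 14, Mar 15, Mar 16, Mar 17, Mar 20, skipping weekends) reaches Monday, March 20, 2023.
The last day of the objection period: March 20, 2023 + 5 days = March 25, 2023.
The date on which the release becomes due: 59 calendar days after March 25, 2023 is May 23, 2023.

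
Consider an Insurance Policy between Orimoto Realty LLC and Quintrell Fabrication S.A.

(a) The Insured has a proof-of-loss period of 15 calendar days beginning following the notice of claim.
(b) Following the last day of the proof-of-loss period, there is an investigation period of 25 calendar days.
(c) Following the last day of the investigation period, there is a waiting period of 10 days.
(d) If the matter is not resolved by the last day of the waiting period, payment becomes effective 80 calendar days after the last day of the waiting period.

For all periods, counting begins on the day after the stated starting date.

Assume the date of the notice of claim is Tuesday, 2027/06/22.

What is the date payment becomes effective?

The last day of the proof-of-loss period: 2027/06/22 + 15 days = 2027/07/07.
The last day of the investigation period: 25 calendar days after 2027/07/07 is 2027/08/01.
The last day of the waiting period: 2027/08/01 + 10 days = 2027/08/11.
The date payment becomes effective: 80 calendar days after 2027/08/11 is 2027/10/30.

2027/10/30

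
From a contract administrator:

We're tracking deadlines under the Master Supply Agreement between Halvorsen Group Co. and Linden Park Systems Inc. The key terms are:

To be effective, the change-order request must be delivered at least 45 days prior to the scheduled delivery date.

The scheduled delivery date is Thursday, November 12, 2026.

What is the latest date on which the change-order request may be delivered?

September 28, 2026

November 12, 2026 minus 45 days is September 28, 2026.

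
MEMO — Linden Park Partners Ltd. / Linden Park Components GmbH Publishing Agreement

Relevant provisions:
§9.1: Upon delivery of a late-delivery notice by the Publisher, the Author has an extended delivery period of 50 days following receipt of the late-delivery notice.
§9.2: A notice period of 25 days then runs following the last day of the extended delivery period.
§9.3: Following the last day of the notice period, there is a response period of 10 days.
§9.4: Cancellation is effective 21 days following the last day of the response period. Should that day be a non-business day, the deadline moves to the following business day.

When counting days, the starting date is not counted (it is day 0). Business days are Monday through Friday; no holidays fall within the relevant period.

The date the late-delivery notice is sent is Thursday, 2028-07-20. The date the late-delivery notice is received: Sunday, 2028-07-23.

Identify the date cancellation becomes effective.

2028-11-06

The last day of the extended delivery period: 2028-07-23 + 50 days = 2028-09-11.
The last day of the notice period: 2028-09-11 + 25 days = 2028-10-06.
The last day of the response period: 10 calendar days after 2028-10-06 is 2028-10-16.
The date cancellation becomes effective: 21 calendar days after 2028-10-16 is 2028-11-06. 2028-11-06 is a Monday, so no roll-forward applies.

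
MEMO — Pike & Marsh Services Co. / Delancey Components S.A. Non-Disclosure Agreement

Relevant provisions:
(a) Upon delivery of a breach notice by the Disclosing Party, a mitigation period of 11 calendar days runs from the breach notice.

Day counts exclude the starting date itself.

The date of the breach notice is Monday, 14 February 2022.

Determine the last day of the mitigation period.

The last day of the mitigation period: 11 calendar days after 14 February 2022 is 25 February 2022.

25 February 2022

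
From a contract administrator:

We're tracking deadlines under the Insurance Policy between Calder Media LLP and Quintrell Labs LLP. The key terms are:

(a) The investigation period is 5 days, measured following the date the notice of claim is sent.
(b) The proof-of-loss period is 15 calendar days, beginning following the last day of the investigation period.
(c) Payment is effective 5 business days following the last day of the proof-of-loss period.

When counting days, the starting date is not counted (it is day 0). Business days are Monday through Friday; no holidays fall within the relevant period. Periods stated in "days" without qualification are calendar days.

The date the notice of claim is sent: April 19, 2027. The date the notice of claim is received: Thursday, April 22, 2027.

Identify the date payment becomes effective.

May 14, 2027

The last day of the investigation period: April 19, 2027 + 5 days = April 24, 2027.
Adding 15 calendar days to April 24, 2027 gives May 9, 2027, which is the last day of the proof-of-loss period.
The date payment becomes effective: 5 business days after Sunday, May 9, 2027, skipping weekends — May 10, May 11, May 12, May 13, May 14 — lands on Friday, May 14, 2027.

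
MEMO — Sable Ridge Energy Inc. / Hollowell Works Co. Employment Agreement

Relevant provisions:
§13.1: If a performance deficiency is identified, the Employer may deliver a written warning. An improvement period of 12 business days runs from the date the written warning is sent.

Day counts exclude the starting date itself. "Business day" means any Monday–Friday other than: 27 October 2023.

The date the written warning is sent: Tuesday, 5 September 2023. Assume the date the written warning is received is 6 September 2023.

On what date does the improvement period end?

From Tuesday, 5 September 2023, 12 business days (Sep 6, Sep 7, Sep 8, Sep 11, …, Sep 19, Sep 20, Sep 21, skipping weekends) brings us to Thursday, 21 September 2023, which is the last day of the improvement period.

21 September 2023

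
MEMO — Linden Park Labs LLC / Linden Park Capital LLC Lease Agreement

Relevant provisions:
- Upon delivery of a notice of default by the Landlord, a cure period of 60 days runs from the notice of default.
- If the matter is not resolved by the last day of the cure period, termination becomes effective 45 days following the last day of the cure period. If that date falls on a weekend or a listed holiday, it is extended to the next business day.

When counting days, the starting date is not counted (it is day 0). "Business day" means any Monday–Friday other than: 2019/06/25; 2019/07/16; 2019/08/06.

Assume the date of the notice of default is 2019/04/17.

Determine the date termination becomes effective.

Adding 60 calendar days to 2019/04/17 gives 2019/06/16, which is the last day of the cure period.
Adding 45 calendar days to 2019/06/16 gives 2019/07/31, which is the date termination becomes effective. 2019/07/31 is a Wednesday and is not a listed holiday, so no roll-forward applies.

2019/07/31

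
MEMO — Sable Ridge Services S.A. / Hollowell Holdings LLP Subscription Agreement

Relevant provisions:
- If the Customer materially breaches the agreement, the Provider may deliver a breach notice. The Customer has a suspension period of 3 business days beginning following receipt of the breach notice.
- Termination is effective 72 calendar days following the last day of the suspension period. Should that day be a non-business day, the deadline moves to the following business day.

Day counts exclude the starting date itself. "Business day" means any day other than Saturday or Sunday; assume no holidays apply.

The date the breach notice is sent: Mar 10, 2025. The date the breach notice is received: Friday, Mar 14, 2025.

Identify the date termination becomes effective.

The last day of the suspension period: counting 3 business days from Friday, Mar 14, 2025 (Mar 17, Mar 18, Mar 19, skipping weekends) reaches Wednesday, Mar 19, 2025.
The date termination becomes effective: 72 calendar days after Mar 19, 2025 is May 30, 2025. May 30, 2025 is a Friday, so no roll-forward applies.

May 30, 2025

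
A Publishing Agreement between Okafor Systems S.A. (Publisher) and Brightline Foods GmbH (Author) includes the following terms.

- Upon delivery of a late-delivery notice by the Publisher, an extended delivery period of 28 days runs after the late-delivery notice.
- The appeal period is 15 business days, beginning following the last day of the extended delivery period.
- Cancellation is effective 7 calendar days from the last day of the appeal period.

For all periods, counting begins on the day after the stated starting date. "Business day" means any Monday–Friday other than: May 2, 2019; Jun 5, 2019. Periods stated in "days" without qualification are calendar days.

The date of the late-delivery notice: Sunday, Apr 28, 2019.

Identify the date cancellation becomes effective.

Jun 24, 2019

The last day of the extended delivery period: 28 calendar days after Apr 28, 2019 is May 26, 2019.
From Sunday, May 26, 2019, 15 business days (May 27, May 28, May 29, May 30, …, Jun 13, Jun 14, Jun 17, skipping weekends and the listed holiday on Jun 5) brings us to Monday, Jun 17, 2019, which is the last day of the appeal period.
The date cancellation becomes effective: Jun 17, 2019 + 7 days = Jun 24, 2019.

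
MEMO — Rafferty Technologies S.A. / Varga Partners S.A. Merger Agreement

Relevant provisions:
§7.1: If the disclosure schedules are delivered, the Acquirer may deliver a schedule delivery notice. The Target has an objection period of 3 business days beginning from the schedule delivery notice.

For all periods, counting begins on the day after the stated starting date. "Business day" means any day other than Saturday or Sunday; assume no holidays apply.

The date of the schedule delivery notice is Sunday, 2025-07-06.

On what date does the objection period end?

2025-07-09

From Sunday, 2025-07-06, 3 business days (Jul 7, Jul 8, Jul 9, skipping weekends) brings us to Wednesday, 2025-07-09, which is the last day of the objection period.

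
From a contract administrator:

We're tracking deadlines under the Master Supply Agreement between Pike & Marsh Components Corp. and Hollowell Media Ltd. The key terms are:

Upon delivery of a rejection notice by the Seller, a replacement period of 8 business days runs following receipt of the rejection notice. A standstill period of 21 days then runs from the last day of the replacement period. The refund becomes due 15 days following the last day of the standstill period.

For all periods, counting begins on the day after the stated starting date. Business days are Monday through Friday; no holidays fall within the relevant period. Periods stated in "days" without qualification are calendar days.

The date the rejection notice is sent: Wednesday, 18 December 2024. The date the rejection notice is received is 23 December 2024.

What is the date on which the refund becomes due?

7 February 2025

From Monday, 23 December 2024, 8 business days (Dec 24, Dec 25, Dec 26, Dec 27, Dec 30, Dec 31, Jan 1, Jan 2, skipping weekends) brings us to Thursday, 2 January 2025, which is the last day of the replacement period.
The last day of the standstill period: 21 calendar days after 2 January 2025 is 23 January 2025.
The date on which the refund becomes due: 23 January 2025 + 15 days = 7 February 2025.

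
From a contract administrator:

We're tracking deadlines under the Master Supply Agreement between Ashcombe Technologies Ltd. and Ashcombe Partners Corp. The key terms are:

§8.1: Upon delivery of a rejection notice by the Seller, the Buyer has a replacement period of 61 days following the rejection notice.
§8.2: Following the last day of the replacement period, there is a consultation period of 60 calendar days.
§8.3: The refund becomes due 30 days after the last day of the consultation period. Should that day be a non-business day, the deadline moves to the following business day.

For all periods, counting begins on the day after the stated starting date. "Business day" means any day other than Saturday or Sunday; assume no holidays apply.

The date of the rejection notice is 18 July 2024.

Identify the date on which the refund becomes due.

The last day of the replacement period: 18 July 2024 + 61 days = 17 September 2024.
Adding 60 calendar days to 17 September 2024 gives 16 November 2024, which is the last day of the consultation period.
The date on which the refund becomes due: 30 calendar days after 16 November 2024 is 16 December 2024. 16 December 2024 is a Monday, so no roll-forward applies.

16 December 2024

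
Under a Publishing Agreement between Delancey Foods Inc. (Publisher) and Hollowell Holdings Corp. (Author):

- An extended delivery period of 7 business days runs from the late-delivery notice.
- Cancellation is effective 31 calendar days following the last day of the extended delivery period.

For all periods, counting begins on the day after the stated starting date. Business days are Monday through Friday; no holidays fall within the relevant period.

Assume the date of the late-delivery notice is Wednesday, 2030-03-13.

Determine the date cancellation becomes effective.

2030-04-22

The last day of the extended delivery period: 7 business days after Wednesday, 2030-03-13, skipping weekends — Mar 14, Mar 15, Mar 18, Mar 19, Mar 20, Mar 21, Mar 22 — lands on Friday, 2030-03-22.
The date cancellation becomes effective: 2030-03-22 + 31 days = 2030-04-22.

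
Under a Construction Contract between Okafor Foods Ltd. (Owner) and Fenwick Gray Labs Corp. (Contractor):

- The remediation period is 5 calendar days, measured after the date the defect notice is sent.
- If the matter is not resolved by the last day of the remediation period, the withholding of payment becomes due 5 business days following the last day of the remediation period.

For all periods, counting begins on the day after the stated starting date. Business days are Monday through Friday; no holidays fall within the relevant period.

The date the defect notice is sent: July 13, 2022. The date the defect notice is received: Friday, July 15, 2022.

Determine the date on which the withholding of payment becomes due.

July 25, 2022

Adding 5 calendar days to July 13, 2022 gives July 18, 2022, which is the last day of the remediation period.
The date on which the withholding of payment becomes due: 5 business days after Monday, July 18, 2022, skipping weekends — Jul 19, Jul 20, Jul 21, Jul 22, Jul 25 — lands on Monday, July 25, 2022.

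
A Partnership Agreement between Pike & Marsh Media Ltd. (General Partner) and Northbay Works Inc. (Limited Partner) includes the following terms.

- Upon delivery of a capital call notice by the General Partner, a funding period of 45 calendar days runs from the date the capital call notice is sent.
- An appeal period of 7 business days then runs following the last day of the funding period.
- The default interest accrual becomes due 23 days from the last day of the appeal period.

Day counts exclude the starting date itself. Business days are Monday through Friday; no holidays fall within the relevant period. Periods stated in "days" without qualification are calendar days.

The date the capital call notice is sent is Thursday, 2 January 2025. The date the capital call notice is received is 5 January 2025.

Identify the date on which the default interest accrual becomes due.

20 March 2025

Adding 45 calendar days to 2 January 2025 gives 16 February 2025, which is the last day of the funding period.
The last day of the appeal period: counting 7 business days from Sunday, 16 February 2025 (Feb 17, Feb 18, Feb 19, Feb 20, Feb 21, Feb 24, Feb 25, skipping weekends) reaches Tuesday, 25 February 2025.
Adding 23 calendar days to 25 February 2025 gives 20 March 2025, which is the date on which the default interest accrual becomes due.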